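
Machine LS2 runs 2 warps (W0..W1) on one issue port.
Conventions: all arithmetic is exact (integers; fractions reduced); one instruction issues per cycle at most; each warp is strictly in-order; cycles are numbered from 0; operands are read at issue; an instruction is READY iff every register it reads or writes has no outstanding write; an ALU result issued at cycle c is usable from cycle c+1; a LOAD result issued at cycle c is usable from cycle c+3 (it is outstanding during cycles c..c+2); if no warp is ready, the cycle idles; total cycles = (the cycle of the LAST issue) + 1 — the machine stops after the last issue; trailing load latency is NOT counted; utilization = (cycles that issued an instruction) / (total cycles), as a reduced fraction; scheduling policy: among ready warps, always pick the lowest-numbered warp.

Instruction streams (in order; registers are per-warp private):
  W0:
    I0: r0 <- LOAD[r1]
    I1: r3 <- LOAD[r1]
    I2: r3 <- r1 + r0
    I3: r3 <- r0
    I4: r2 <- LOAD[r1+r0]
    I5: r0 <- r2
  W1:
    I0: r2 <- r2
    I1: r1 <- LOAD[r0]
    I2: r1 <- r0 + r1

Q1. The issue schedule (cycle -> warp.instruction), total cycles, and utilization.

cycle 0: W0.I0
cycle 1: W0.I1
cycle 2: W1.I0
cycle 3: W1.I1
cycle 4: W0.I2
cycle 5: W0.I3
cycle 6: W0.I4
cycle 7: W1.I2
cycle 8: idle
cycle 9: W0.I5

Answer: 10 cycles, utilization 9/10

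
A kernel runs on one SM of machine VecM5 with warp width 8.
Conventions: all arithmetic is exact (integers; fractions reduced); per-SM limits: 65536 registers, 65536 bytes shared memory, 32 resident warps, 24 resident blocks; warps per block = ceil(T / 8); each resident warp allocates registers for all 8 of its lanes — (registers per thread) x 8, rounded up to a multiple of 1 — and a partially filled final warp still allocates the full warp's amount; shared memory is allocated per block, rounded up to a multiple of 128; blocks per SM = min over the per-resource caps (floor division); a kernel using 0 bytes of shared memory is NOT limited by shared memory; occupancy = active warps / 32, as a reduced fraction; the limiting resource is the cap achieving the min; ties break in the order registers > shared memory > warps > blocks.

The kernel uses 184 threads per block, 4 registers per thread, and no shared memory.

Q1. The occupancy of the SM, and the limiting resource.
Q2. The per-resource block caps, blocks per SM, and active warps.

Answer: occupancy 23/32, limited by warps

registers: 89 blocks
shared memory: no limit (kernel uses none)
warps: 1 block
blocks: 24 blocks

Answer: 1 block, 23 active warps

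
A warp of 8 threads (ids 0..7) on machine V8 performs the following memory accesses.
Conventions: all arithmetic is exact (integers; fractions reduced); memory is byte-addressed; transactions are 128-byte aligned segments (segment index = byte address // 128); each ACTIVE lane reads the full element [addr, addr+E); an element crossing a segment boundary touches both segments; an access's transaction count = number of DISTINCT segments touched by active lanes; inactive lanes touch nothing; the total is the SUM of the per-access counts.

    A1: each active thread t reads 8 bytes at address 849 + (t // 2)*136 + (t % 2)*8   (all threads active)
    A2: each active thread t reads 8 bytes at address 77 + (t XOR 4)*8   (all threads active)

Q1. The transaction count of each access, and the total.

A1: 4 transactions
A2: 2 transactions

Answer: 4,2; total 6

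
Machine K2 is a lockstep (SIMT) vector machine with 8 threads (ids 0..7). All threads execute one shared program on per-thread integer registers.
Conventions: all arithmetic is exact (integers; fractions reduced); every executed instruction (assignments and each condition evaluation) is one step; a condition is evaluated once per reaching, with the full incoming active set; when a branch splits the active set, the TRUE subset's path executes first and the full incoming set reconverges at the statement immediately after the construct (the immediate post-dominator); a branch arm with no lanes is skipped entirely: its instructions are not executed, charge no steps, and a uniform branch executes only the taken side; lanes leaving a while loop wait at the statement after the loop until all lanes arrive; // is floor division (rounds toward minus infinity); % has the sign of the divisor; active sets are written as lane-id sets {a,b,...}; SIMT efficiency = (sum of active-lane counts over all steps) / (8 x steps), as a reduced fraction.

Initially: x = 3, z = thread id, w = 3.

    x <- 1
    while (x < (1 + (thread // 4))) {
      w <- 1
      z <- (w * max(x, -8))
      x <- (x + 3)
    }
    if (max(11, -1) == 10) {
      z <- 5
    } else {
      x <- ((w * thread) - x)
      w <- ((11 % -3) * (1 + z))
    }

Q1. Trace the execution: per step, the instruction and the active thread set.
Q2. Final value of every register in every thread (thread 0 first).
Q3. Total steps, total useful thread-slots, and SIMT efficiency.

step 0: x <- 1                       {0,1,2,3,4,5,6,7}
step 1: eval (x < (1 + (thread // 4))) {0,1,2,3,4,5,6,7}
step 2: w <- 1                       {4,5,6,7}
step 3: z <- (w * max(x, -8))        {4,5,6,7}
step 4: x <- (x + 3)                 {4,5,6,7}
step 5: eval (x < (1 + (thread // 4))) {4,5,6,7}
step 6: eval (max(11, -1) == 10)     {0,1,2,3,4,5,6,7}
step 7: x <- ((w * thread) - x)      {0,1,2,3,4,5,6,7}
step 8: w <- ((11 % -3) * (1 + z))   {0,1,2,3,4,5,6,7}

Answer: 9 steps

x: -1,2,5,8,0,1,2,3
z: 0,1,2,3,1,1,1,1
w: -1,-2,-3,-4,-2,-2,-2,-2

steps = 9; useful = 56; efficiency = 56/72 = 7/9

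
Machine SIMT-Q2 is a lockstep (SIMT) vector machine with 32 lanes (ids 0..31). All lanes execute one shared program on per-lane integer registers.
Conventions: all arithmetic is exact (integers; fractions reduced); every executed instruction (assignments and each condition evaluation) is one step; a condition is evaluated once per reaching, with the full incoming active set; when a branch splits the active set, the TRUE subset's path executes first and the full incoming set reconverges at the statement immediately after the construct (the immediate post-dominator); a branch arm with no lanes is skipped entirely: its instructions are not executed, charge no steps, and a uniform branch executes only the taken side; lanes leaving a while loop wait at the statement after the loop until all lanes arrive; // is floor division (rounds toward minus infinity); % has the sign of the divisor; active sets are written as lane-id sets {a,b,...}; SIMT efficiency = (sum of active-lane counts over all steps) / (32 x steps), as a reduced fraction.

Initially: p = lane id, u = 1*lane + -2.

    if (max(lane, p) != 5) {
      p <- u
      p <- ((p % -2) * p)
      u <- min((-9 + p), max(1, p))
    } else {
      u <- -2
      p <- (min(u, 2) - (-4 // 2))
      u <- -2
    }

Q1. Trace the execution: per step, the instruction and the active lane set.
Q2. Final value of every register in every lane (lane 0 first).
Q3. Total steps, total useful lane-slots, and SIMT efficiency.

step 0: eval (max(lane, p) != 5)     {0,1,2,3,4,5,6,7,8,9,10,11,12,13,14,15,16,17,18,19,20,21,22,23,24,25,26,27,28,29,30,31}
step 1: p <- u                       {0,1,2,3,4,6,7,8,9,10,11,12,13,14,15,16,17,18,19,20,21,22,23,24,25,26,27,28,29,30,31}
step 2: p <- ((p % -2) * p)          {0,1,2,3,4,6,7,8,9,10,11,12,13,14,15,16,17,18,19,20,21,22,23,24,25,26,27,28,29,30,31}
step 3: u <- min((-9 + p), max(1, p)) {0,1,2,3,4,6,7,8,9,10,11,12,13,14,15,16,17,18,19,20,21,22,23,24,25,26,27,28,29,30,31}
step 4: u <- -2                      {5}
step 5: p <- (min(u, 2) - (-4 // 2)) {5}
step 6: u <- -2                      {5}

Answer: 7 steps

p: 0,1,0,-1,0,0,0,-5,0,-7,0,-9,0,-11,0,-13,0,-15,0,-17,0,-19,0,-21,0,-23,0,-25,0,-27,0,-29
u: -9,-8,-9,-10,-9,-2,-9,-14,-9,-16,-9,-18,-9,-20,-9,-22,-9,-24,-9,-26,-9,-28,-9,-30,-9,-32,-9,-34,-9,-36,-9,-38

steps = 7; useful = 128; efficiency = 128/224 = 4/7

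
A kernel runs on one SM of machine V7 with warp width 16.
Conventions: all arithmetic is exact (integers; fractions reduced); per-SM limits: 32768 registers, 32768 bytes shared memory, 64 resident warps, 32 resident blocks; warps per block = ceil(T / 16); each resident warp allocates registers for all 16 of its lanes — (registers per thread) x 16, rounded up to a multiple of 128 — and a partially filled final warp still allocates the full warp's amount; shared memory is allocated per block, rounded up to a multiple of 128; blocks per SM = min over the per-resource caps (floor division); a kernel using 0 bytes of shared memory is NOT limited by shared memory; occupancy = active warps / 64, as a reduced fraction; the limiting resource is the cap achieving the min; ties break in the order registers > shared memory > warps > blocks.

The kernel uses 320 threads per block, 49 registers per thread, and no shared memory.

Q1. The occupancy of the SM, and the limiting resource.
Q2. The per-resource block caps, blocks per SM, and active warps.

Answer: occupancy 5/16, limited by registers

registers: 1 block
shared memory: no limit (kernel uses none)
warps: 3 blocks
blocks: 32 blocks

Answer: 1 block, 20 active warps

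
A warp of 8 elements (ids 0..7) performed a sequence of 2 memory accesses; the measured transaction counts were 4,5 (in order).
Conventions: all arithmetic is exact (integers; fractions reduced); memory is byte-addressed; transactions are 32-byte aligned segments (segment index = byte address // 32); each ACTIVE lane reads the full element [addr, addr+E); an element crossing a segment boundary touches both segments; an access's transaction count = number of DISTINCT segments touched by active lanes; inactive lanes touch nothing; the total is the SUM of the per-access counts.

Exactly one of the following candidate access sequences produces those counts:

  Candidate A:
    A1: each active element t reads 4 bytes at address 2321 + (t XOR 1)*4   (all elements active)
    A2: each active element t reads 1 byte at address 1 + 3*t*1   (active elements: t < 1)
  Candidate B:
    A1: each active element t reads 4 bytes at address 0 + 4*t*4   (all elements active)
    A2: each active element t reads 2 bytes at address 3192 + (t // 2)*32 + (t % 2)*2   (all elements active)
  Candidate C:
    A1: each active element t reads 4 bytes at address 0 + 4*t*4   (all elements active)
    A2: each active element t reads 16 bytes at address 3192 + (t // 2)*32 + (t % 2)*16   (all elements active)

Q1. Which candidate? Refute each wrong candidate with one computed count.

A: A1 gives 2 transactions, not 4
B: A2 gives 4 transactions, not 5
C: all counts match (4,5)

Answer: C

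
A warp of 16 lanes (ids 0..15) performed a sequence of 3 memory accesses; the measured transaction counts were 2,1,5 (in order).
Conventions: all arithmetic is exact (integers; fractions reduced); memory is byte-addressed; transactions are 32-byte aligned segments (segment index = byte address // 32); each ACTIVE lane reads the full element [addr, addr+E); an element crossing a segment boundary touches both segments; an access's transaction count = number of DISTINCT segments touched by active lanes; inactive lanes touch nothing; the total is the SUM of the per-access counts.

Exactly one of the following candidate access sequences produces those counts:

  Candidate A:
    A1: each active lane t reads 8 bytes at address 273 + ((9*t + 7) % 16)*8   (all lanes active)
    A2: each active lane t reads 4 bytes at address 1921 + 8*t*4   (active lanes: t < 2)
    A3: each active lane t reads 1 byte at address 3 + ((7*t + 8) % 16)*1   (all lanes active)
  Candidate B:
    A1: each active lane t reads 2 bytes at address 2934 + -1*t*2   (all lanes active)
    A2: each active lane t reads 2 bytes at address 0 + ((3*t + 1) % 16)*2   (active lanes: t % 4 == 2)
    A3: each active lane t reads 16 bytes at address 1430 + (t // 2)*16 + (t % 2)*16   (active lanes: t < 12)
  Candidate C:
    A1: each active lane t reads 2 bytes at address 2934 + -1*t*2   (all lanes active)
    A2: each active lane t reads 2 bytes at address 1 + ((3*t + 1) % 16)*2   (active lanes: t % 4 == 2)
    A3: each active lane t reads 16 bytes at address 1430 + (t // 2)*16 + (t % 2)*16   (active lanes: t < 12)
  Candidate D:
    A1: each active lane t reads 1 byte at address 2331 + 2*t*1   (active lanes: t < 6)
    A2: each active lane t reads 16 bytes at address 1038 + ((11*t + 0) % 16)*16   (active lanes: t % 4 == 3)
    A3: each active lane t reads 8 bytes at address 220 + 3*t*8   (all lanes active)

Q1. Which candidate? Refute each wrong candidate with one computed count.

A: A1 gives 5 transactions, not 2
C: A2 gives 2 transactions, not 1
D: A2 gives 8 transactions, not 1
B: all counts match (2,1,5)

Answer: B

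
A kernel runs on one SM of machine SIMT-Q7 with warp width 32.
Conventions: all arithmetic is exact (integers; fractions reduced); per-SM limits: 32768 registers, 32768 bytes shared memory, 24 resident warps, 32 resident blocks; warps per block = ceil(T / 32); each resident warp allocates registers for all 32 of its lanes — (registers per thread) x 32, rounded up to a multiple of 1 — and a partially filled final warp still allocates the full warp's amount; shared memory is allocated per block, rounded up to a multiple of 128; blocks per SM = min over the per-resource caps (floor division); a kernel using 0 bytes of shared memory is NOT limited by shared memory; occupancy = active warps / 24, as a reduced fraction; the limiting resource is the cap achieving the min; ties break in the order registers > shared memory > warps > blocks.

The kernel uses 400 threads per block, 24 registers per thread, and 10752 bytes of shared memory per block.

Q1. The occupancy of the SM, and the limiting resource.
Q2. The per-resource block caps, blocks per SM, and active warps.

Answer: occupancy 13/24, limited by warps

registers: 3 blocks
shared memory: 3 blocks
warps: 1 block
blocks: 32 blocks

Answer: 1 block, 13 active warps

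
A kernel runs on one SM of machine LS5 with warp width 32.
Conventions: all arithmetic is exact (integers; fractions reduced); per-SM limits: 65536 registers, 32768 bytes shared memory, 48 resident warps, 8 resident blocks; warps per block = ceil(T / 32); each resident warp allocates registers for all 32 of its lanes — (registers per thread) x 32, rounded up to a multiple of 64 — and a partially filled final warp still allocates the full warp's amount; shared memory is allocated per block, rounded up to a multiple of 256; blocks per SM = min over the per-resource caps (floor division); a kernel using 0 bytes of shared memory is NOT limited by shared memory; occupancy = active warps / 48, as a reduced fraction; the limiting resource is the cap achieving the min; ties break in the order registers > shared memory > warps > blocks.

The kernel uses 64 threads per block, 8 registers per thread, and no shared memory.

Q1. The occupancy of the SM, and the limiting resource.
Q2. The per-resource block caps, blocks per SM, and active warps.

Answer: occupancy 1/3, limited by blocks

registers: 128 blocks
shared memory: no limit (kernel uses none)
warps: 24 blocks
blocks: 8 blocks

Answer: 8 blocks, 16 active warps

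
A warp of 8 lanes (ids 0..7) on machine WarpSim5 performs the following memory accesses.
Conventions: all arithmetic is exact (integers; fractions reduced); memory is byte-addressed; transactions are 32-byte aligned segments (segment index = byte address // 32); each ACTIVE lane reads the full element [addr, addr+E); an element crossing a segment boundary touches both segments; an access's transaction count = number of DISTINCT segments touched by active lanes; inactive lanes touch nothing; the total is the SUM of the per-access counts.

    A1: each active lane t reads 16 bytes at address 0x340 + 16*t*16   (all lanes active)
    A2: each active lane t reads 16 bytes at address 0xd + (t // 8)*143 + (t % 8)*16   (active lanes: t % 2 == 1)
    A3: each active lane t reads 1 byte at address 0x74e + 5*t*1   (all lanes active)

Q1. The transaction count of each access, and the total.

A1: 8 transactions
A2: 5 transactions
A3: 2 transactions

Answer: 8,5,2; total 15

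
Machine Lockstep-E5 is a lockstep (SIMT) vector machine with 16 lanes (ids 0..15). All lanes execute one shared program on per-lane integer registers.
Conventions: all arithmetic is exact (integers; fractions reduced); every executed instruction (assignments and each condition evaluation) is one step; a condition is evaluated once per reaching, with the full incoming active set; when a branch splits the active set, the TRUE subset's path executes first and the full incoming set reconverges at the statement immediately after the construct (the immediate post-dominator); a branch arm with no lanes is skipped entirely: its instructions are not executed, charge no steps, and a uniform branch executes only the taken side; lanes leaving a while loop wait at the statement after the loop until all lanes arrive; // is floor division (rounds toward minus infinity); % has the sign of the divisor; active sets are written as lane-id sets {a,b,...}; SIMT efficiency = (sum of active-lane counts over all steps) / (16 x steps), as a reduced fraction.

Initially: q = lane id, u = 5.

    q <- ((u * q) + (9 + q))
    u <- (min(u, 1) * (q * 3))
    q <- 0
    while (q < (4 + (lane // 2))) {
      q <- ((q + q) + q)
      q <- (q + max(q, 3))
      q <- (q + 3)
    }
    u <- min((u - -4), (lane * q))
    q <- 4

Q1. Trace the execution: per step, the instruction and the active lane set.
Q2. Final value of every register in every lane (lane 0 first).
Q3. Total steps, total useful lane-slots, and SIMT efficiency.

step 0: q <- ((u * q) + (9 + q))     {0,1,2,3,4,5,6,7,8,9,10,11,12,13,14,15}
step 1: u <- (min(u, 1) * (q * 3))   {0,1,2,3,4,5,6,7,8,9,10,11,12,13,14,15}
step 2: q <- 0                       {0,1,2,3,4,5,6,7,8,9,10,11,12,13,14,15}
step 3: eval (q < (4 + (lane // 2))) {0,1,2,3,4,5,6,7,8,9,10,11,12,13,14,15}
step 4: q <- ((q + q) + q)           {0,1,2,3,4,5,6,7,8,9,10,11,12,13,14,15}
step 5: q <- (q + max(q, 3))         {0,1,2,3,4,5,6,7,8,9,10,11,12,13,14,15}
step 6: q <- (q + 3)                 {0,1,2,3,4,5,6,7,8,9,10,11,12,13,14,15}
step 7: eval (q < (4 + (lane // 2))) {0,1,2,3,4,5,6,7,8,9,10,11,12,13,14,15}
step 8: q <- ((q + q) + q)           {6,7,8,9,10,11,12,13,14,15}
step 9: q <- (q + max(q, 3))         {6,7,8,9,10,11,12,13,14,15}
step 10: q <- (q + 3)                 {6,7,8,9,10,11,12,13,14,15}
step 11: eval (q < (4 + (lane // 2))) {6,7,8,9,10,11,12,13,14,15}
step 12: u <- min((u - -4), (lane * q)) {0,1,2,3,4,5,6,7,8,9,10,11,12,13,14,15}
step 13: q <- 4                       {0,1,2,3,4,5,6,7,8,9,10,11,12,13,14,15}

Answer: 14 steps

q: 4,4,4,4,4,4,4,4,4,4,4,4,4,4,4,4
u: 0,6,12,18,24,30,139,157,175,193,211,229,247,265,283,301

steps = 14; useful = 200; efficiency = 200/224 = 25/28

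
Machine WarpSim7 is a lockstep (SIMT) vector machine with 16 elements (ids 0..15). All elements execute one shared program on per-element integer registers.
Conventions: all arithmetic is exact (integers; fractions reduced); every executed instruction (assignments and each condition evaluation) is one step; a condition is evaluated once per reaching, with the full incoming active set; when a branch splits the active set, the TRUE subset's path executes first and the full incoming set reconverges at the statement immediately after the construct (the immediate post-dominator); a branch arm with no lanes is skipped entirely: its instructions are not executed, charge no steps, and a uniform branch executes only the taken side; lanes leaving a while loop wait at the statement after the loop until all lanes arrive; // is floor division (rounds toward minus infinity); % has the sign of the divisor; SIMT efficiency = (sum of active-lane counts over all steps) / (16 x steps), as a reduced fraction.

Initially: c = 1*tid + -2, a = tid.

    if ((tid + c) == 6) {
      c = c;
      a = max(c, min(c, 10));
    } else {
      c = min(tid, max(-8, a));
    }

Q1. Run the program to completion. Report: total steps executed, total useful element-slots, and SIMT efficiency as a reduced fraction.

Answer: 4 steps, 33 useful, 33/64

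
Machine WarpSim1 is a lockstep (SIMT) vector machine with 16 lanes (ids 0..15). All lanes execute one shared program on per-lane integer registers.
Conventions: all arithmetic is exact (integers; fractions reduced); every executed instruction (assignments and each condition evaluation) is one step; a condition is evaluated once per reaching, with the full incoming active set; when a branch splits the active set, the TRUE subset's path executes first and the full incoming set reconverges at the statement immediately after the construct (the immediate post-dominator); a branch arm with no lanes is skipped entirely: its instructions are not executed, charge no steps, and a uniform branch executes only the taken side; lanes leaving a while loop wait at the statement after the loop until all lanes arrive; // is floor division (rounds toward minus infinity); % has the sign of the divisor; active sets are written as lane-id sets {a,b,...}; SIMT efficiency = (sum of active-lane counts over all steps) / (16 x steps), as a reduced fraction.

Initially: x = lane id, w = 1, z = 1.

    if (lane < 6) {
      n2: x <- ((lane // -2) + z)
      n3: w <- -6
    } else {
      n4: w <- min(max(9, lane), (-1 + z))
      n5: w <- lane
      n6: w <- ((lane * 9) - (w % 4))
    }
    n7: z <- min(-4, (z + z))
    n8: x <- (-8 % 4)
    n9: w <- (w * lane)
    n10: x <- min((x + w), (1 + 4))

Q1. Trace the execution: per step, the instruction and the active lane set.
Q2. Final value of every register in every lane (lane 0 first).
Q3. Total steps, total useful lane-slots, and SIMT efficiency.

step 0: eval (lane < 6)              {0,1,2,3,4,5,6,7,8,9,10,11,12,13,14,15}
step 1: x <- ((lane // -2) + z)      {0,1,2,3,4,5}
step 2: w <- -6                      {0,1,2,3,4,5}
step 3: w <- min(max(9, lane), (-1 + z)) {6,7,8,9,10,11,12,13,14,15}
step 4: w <- lane                    {6,7,8,9,10,11,12,13,14,15}
step 5: w <- ((lane * 9) - (w % 4))  {6,7,8,9,10,11,12,13,14,15}
step 6: z <- min(-4, (z + z))        {0,1,2,3,4,5,6,7,8,9,10,11,12,13,14,15}
step 7: x <- (-8 % 4)                {0,1,2,3,4,5,6,7,8,9,10,11,12,13,14,15}
step 8: w <- (w * lane)              {0,1,2,3,4,5,6,7,8,9,10,11,12,13,14,15}
step 9: x <- min((x + w), (1 + 4))   {0,1,2,3,4,5,6,7,8,9,10,11,12,13,14,15}

Answer: 10 steps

x: 0,-6,-12,-18,-24,-30,5,5,5,5,5,5,5,5,5,5
w: 0,-6,-12,-18,-24,-30,312,420,576,720,880,1056,1296,1508,1736,1980
z: -4,-4,-4,-4,-4,-4,-4,-4,-4,-4,-4,-4,-4,-4,-4,-4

steps = 10; useful = 122; efficiency = 122/160 = 61/80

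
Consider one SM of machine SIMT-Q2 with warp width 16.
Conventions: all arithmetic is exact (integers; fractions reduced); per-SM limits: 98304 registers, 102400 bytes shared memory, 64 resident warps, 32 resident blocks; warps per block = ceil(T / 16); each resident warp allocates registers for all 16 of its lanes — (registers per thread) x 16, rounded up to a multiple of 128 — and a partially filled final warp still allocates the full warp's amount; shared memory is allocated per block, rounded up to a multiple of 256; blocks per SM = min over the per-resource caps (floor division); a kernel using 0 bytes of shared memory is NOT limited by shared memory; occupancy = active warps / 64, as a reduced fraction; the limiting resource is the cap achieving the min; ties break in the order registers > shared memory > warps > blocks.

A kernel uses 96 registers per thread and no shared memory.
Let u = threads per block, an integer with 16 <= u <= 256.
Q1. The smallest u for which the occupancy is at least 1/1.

Answer: u = 17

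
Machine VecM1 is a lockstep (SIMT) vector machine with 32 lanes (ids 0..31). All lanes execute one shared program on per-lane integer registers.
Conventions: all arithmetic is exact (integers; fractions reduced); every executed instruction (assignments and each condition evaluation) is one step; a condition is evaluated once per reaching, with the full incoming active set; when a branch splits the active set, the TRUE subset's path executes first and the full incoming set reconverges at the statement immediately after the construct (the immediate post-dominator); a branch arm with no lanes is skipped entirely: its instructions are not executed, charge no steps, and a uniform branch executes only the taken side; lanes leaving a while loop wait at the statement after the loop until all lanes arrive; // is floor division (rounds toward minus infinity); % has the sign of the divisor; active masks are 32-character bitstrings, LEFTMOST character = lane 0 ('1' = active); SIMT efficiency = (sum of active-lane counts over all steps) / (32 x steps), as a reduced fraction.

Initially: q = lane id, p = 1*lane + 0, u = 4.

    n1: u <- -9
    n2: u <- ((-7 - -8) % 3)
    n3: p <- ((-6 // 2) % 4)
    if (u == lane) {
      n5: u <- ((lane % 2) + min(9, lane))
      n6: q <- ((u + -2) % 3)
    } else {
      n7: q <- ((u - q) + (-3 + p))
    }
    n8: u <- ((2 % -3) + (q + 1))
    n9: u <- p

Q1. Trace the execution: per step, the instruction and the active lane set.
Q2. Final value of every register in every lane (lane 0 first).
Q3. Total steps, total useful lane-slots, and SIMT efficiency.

step 0: u <- -9                      11111111111111111111111111111111
step 1: u <- ((-7 - -8) % 3)         11111111111111111111111111111111
step 2: p <- ((-6 // 2) % 4)         11111111111111111111111111111111
step 3: eval (u == lane)             11111111111111111111111111111111
step 4: u <- ((lane % 2) + min(9, lane)) 01000000000000000000000000000000
step 5: q <- ((u + -2) % 3)          01000000000000000000000000000000
step 6: q <- ((u - q) + (-3 + p))    10111111111111111111111111111111
step 7: u <- ((2 % -3) + (q + 1))    11111111111111111111111111111111
step 8: u <- p                       11111111111111111111111111111111

Answer: 9 steps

q: -1,0,-3,-4,-5,-6,-7,-8,-9,-10,-11,-12,-13,-14,-15,-16,-17,-18,-19,-20,-21,-22,-23,-24,-25,-26,-27,-28,-29,-30,-31,-32
p: 1,1,1,1,1,1,1,1,1,1,1,1,1,1,1,1,1,1,1,1,1,1,1,1,1,1,1,1,1,1,1,1
u: 1,1,1,1,1,1,1,1,1,1,1,1,1,1,1,1,1,1,1,1,1,1,1,1,1,1,1,1,1,1,1,1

steps = 9; useful = 225; efficiency = 225/288 = 25/32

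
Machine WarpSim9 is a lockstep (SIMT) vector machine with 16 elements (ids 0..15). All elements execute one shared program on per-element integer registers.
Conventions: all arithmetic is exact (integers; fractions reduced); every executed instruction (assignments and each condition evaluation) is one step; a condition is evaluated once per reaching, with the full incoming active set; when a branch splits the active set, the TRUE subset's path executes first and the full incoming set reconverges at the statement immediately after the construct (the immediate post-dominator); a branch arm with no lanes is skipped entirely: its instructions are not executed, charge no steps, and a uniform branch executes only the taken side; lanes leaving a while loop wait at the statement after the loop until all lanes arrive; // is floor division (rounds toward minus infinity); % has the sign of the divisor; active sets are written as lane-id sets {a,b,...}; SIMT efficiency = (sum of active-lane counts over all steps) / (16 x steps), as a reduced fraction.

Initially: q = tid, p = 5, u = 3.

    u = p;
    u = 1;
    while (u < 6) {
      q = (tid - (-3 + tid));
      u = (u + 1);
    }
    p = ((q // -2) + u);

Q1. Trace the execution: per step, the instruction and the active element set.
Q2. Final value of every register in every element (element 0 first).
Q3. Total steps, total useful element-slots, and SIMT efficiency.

step 0: u <- p                       {0,1,2,3,4,5,6,7,8,9,10,11,12,13,14,15}
step 1: u <- 1                       {0,1,2,3,4,5,6,7,8,9,10,11,12,13,14,15}
step 2: eval (u < 6)                 {0,1,2,3,4,5,6,7,8,9,10,11,12,13,14,15}
step 3: q <- (tid - (-3 + tid))      {0,1,2,3,4,5,6,7,8,9,10,11,12,13,14,15}
step 4: u <- (u + 1)                 {0,1,2,3,4,5,6,7,8,9,10,11,12,13,14,15}
step 5: eval (u < 6)                 {0,1,2,3,4,5,6,7,8,9,10,11,12,13,14,15}
step 6: q <- (tid - (-3 + tid))      {0,1,2,3,4,5,6,7,8,9,10,11,12,13,14,15}
step 7: u <- (u + 1)                 {0,1,2,3,4,5,6,7,8,9,10,11,12,13,14,15}
step 8: eval (u < 6)                 {0,1,2,3,4,5,6,7,8,9,10,11,12,13,14,15}
step 9: q <- (tid - (-3 + tid))      {0,1,2,3,4,5,6,7,8,9,10,11,12,13,14,15}
step 10: u <- (u + 1)                 {0,1,2,3,4,5,6,7,8,9,10,11,12,13,14,15}
step 11: eval (u < 6)                 {0,1,2,3,4,5,6,7,8,9,10,11,12,13,14,15}
step 12: q <- (tid - (-3 + tid))      {0,1,2,3,4,5,6,7,8,9,10,11,12,13,14,15}
step 13: u <- (u + 1)                 {0,1,2,3,4,5,6,7,8,9,10,11,12,13,14,15}
step 14: eval (u < 6)                 {0,1,2,3,4,5,6,7,8,9,10,11,12,13,14,15}
step 15: q <- (tid - (-3 + tid))      {0,1,2,3,4,5,6,7,8,9,10,11,12,13,14,15}
step 16: u <- (u + 1)                 {0,1,2,3,4,5,6,7,8,9,10,11,12,13,14,15}
step 17: eval (u < 6)                 {0,1,2,3,4,5,6,7,8,9,10,11,12,13,14,15}
step 18: p <- ((q // -2) + u)         {0,1,2,3,4,5,6,7,8,9,10,11,12,13,14,15}

Answer: 19 steps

q: 3,3,3,3,3,3,3,3,3,3,3,3,3,3,3,3
p: 4,4,4,4,4,4,4,4,4,4,4,4,4,4,4,4
u: 6,6,6,6,6,6,6,6,6,6,6,6,6,6,6,6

steps = 19; useful = 304; efficiency = 304/304 = 1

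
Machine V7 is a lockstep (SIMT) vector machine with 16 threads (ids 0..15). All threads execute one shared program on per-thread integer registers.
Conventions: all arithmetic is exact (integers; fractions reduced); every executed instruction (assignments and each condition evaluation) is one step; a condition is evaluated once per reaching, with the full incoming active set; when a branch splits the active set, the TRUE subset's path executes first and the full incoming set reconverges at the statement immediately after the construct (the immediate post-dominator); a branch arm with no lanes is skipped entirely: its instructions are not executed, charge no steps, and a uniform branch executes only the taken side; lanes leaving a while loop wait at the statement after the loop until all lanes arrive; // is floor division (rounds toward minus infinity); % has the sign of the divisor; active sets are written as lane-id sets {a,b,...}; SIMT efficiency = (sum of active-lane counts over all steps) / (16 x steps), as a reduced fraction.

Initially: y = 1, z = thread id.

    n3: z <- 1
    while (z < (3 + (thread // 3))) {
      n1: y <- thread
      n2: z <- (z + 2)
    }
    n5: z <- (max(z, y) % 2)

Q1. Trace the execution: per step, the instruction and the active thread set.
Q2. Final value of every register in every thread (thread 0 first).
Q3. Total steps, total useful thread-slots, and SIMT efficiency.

step 0: z <- 1                       {0,1,2,3,4,5,6,7,8,9,10,11,12,13,14,15}
step 1: eval (z < (3 + (thread // 3))) {0,1,2,3,4,5,6,7,8,9,10,11,12,13,14,15}
step 2: y <- thread                  {0,1,2,3,4,5,6,7,8,9,10,11,12,13,14,15}
step 3: z <- (z + 2)                 {0,1,2,3,4,5,6,7,8,9,10,11,12,13,14,15}
step 4: eval (z < (3 + (thread // 3))) {0,1,2,3,4,5,6,7,8,9,10,11,12,13,14,15}
step 5: y <- thread                  {3,4,5,6,7,8,9,10,11,12,13,14,15}
step 6: z <- (z + 2)                 {3,4,5,6,7,8,9,10,11,12,13,14,15}
step 7: eval (z < (3 + (thread // 3))) {3,4,5,6,7,8,9,10,11,12,13,14,15}
step 8: y <- thread                  {9,10,11,12,13,14,15}
step 9: z <- (z + 2)                 {9,10,11,12,13,14,15}
step 10: eval (z < (3 + (thread // 3))) {9,10,11,12,13,14,15}
step 11: y <- thread                  {15}
step 12: z <- (z + 2)                 {15}
step 13: eval (z < (3 + (thread // 3))) {15}
step 14: z <- (max(z, y) % 2)         {0,1,2,3,4,5,6,7,8,9,10,11,12,13,14,15}

Answer: 15 steps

y: 0,1,2,3,4,5,6,7,8,9,10,11,12,13,14,15
z: 1,1,1,1,1,1,0,1,0,1,0,1,0,1,0,1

steps = 15; useful = 159; efficiency = 159/240 = 53/80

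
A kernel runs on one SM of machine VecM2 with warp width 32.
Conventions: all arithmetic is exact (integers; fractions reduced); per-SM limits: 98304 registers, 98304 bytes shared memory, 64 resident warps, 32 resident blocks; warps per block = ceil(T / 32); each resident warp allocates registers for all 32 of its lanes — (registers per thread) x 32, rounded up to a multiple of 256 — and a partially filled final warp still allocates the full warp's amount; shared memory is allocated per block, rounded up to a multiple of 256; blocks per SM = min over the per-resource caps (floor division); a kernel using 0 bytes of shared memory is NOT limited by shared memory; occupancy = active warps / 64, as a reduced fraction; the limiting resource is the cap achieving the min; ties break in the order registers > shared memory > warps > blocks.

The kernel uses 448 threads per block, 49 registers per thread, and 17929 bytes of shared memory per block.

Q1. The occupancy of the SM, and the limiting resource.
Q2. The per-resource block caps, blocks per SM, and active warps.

Answer: occupancy 21/32, limited by registers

registers: 3 blocks
shared memory: 5 blocks
warps: 4 blocks
blocks: 32 blocks

Answer: 3 blocks, 42 active warps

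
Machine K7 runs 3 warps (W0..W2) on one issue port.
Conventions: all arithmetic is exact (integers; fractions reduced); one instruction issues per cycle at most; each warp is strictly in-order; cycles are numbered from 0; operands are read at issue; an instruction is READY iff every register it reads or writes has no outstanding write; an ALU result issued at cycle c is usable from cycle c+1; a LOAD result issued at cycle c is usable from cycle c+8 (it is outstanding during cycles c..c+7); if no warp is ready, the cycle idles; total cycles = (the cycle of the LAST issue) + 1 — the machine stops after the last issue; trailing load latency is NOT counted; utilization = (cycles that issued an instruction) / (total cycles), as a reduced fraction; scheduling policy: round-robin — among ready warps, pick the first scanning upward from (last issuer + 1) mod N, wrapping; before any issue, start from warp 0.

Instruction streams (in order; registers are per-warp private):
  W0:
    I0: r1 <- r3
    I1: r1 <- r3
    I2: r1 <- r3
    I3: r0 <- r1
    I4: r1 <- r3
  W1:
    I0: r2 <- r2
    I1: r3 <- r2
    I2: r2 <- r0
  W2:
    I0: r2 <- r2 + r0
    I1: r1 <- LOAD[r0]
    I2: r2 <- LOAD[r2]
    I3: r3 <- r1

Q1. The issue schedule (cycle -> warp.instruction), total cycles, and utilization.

cycle 0: W0.I0
cycle 1: W1.I0
cycle 2: W2.I0
cycle 3: W0.I1
cycle 4: W1.I1
cycle 5: W2.I1
cycle 6: W0.I2
cycle 7: W1.I2
cycle 8: W2.I2
cycle 9: W0.I3
cycle 10: W0.I4
cycle 11: idle
cycle 12: idle
cycle 13: W2.I3

Answer: 14 cycles, utilization 6/7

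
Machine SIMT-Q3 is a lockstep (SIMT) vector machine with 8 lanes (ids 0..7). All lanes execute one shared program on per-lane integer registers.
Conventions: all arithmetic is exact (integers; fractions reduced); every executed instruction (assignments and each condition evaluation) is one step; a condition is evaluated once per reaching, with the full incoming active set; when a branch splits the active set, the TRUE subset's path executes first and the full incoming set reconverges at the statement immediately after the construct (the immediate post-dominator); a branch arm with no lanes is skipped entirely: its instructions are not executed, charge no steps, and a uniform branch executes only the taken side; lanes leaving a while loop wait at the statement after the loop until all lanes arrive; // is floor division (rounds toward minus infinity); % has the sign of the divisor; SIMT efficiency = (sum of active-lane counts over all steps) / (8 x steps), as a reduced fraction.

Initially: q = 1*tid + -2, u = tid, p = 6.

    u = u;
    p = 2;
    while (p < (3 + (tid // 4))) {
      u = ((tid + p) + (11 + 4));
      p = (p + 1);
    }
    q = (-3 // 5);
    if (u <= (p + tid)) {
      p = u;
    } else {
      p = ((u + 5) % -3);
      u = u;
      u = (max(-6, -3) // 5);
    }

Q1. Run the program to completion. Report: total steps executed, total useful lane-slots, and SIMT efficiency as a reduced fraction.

Answer: 14 steps, 100 useful, 25/28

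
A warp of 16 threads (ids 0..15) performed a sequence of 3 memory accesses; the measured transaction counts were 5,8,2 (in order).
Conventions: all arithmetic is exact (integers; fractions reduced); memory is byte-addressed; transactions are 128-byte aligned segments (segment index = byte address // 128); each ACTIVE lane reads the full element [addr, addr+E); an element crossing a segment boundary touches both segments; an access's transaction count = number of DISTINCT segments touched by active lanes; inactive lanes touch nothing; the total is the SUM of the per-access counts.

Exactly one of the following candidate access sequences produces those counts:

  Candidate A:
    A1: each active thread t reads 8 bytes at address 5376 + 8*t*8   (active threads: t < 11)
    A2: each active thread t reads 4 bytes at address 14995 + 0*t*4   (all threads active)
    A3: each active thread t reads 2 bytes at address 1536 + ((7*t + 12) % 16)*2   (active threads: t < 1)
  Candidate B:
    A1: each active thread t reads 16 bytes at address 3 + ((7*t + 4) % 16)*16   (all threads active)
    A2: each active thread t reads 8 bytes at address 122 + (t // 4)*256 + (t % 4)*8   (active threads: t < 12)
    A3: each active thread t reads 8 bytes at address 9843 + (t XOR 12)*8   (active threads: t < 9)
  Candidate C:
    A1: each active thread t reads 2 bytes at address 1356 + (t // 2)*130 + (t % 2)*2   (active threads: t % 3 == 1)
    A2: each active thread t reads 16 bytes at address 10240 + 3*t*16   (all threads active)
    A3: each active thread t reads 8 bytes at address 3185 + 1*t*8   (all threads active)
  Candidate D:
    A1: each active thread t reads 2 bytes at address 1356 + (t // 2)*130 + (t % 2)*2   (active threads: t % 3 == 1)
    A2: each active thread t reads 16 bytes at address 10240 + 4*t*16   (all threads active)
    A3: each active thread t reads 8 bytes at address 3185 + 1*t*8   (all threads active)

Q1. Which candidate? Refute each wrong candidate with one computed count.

A: A1 gives 6 transactions, not 5
B: A1 gives 3 transactions, not 5
C: A2 gives 6 transactions, not 8
D: all counts match (5,8,2)

Answer: D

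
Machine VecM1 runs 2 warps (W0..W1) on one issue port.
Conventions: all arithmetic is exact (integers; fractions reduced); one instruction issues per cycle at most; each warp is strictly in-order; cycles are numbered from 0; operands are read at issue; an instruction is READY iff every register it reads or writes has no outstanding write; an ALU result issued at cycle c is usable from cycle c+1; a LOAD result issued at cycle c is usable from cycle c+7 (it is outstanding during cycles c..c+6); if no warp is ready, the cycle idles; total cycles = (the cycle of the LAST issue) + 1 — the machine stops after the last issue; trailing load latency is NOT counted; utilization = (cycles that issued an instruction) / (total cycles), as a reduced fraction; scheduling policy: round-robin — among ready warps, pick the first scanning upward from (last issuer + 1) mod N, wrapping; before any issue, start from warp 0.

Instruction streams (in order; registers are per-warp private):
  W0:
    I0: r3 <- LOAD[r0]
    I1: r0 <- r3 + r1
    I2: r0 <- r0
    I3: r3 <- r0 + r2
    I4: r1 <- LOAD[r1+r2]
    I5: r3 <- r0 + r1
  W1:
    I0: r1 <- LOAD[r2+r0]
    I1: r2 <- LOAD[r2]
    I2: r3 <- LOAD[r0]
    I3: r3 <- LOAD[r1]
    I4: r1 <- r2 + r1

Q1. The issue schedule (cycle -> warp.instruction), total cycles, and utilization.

cycle 0: W0.I0
cycle 1: W1.I0
cycle 2: W1.I1
cycle 3: W1.I2
cycle 4: idle
cycle 5: idle
cycle 6: idle
cycle 7: W0.I1
cycle 8: W0.I2
cycle 9: W0.I3
cycle 10: W1.I3
cycle 11: W0.I4
cycle 12: W1.I4
cycle 13: idle
cycle 14: idle
cycle 15: idle
cycle 16: idle
cycle 17: idle
cycle 18: W0.I5

Answer: 19 cycles, utilization 11/19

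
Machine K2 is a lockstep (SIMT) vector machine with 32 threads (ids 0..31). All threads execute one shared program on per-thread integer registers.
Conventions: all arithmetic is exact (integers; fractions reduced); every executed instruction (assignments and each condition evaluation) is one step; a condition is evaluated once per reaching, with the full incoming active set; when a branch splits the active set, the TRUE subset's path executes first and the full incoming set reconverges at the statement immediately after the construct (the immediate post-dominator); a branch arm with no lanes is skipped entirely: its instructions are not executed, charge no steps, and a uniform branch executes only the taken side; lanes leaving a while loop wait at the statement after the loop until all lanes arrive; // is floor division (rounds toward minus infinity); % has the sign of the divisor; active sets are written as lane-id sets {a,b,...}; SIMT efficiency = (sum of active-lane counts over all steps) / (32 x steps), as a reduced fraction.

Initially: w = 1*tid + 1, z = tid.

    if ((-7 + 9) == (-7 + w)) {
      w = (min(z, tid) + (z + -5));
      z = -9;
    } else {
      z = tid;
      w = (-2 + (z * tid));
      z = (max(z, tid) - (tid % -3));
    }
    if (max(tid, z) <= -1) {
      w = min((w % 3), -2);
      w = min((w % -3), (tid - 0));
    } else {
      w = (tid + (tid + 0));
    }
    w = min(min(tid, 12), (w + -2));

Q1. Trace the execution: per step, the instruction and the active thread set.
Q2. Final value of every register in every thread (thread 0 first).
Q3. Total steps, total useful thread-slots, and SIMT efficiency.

step 0: eval ((-7 + 9) == (-7 + w))  {0,1,2,3,4,5,6,7,8,9,10,11,12,13,14,15,16,17,18,19,20,21,22,23,24,25,26,27,28,29,30,31}
step 1: w <- (min(z, tid) + (z + -5)) {8}
step 2: z <- -9                      {8}
step 3: z <- tid                     {0,1,2,3,4,5,6,7,9,10,11,12,13,14,15,16,17,18,19,20,21,22,23,24,25,26,27,28,29,30,31}
step 4: w <- (-2 + (z * tid))        {0,1,2,3,4,5,6,7,9,10,11,12,13,14,15,16,17,18,19,20,21,22,23,24,25,26,27,28,29,30,31}
step 5: z <- (max(z, tid) - (tid % -3)) {0,1,2,3,4,5,6,7,9,10,11,12,13,14,15,16,17,18,19,20,21,22,23,24,25,26,27,28,29,30,31}
step 6: eval (max(tid, z) <= -1)     {0,1,2,3,4,5,6,7,8,9,10,11,12,13,14,15,16,17,18,19,20,21,22,23,24,25,26,27,28,29,30,31}
step 7: w <- (tid + (tid + 0))       {0,1,2,3,4,5,6,7,8,9,10,11,12,13,14,15,16,17,18,19,20,21,22,23,24,25,26,27,28,29,30,31}
step 8: w <- min(min(tid, 12), (w + -2)) {0,1,2,3,4,5,6,7,8,9,10,11,12,13,14,15,16,17,18,19,20,21,22,23,24,25,26,27,28,29,30,31}

Answer: 9 steps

w: -2,0,2,3,4,5,6,7,8,9,10,11,12,12,12,12,12,12,12,12,12,12,12,12,12,12,12,12,12,12,12,12
z: 0,3,3,3,6,6,6,9,-9,9,12,12,12,15,15,15,18,18,18,21,21,21,24,24,24,27,27,27,30,30,30,33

steps = 9; useful = 223; efficiency = 223/288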